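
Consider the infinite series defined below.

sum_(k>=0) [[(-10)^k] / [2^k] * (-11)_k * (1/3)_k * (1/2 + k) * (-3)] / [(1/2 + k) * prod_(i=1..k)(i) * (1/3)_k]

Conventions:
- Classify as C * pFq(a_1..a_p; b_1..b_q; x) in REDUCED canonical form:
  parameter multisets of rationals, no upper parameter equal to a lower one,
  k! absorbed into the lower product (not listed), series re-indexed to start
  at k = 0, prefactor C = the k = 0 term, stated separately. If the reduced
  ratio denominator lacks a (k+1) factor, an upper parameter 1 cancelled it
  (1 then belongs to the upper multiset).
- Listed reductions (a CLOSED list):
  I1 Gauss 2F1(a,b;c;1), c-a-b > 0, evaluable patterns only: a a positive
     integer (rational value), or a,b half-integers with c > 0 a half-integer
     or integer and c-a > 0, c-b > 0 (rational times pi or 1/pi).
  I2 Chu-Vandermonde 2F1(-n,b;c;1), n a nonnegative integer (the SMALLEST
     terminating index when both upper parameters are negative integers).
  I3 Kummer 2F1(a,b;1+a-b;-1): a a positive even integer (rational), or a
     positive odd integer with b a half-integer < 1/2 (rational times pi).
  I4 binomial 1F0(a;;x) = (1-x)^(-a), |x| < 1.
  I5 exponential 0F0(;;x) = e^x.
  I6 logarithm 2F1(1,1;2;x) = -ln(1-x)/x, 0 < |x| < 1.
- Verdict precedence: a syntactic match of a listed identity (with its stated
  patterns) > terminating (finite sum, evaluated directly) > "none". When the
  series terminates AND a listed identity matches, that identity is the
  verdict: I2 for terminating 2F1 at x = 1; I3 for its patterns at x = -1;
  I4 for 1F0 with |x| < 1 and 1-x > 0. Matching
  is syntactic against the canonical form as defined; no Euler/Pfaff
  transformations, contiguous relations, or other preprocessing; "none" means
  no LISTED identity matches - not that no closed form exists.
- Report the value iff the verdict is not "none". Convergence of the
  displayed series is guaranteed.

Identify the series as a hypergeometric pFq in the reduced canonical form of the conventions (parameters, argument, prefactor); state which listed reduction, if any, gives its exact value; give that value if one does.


Key step: t_0 = -3 here, and the two k-th powers (C = -3) combine into one argument.
Ratio: r(k) = (-5) * (k-11) / [(k+1)] - poly over poly, x = (-5) from leading terms; C = -3 at k = 0.

The series (x = -5) is 1F0: upper {-11}, lower {-}, prefactor -3. Verdict: terminating. With -11 upstairs the series is a 12-term polynomial sum; evaluated term by term. Sum: -1088391168.


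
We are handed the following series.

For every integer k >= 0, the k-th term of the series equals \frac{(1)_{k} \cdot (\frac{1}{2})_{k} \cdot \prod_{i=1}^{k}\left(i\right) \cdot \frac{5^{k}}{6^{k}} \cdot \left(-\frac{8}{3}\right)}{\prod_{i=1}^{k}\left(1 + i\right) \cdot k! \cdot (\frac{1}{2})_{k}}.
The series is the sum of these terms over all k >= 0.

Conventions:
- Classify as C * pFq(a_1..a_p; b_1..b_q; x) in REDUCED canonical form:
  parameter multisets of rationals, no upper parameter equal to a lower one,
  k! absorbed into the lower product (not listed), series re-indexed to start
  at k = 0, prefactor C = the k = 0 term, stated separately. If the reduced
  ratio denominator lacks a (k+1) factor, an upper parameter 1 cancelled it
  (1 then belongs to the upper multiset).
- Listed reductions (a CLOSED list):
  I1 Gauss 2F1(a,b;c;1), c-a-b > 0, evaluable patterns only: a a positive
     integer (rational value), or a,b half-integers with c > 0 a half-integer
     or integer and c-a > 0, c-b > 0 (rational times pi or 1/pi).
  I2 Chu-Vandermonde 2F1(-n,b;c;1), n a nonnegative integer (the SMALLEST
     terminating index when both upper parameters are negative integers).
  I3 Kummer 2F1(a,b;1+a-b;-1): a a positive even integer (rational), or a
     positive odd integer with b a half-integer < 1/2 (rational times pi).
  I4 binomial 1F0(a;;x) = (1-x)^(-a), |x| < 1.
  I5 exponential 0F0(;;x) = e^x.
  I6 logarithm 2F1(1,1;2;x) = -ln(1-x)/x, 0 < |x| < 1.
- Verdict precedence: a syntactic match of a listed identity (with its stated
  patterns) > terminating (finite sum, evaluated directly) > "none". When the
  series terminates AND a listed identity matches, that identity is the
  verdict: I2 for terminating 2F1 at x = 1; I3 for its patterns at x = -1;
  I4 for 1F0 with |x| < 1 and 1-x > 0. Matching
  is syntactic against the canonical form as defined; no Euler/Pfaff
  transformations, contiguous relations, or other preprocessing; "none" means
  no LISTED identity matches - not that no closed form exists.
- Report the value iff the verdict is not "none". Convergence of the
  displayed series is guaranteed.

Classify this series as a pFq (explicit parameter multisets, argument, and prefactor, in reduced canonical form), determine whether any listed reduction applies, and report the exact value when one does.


The series (x = \frac{5}{6}) is 2F1: upper {1, 1}, lower {2}, prefactor -\frac{8}{3}. Verdict: the logarithmic series (I6) matches (the logarithm: parameters (1,1;2), x = \frac{5}{6}). Sum: \frac{16}{5} \cdot \ln\left(\frac{1}{6}\right).

Key step: t_0 being -\frac{8}{3}, the lower running product (C = -8/3, x = 5/6) is a rising factorial.
Step ratio: r(k) = \frac{5}{6} * (k+1) (k+1) / [(k+2) (k+1)] - rational in k, leading ratio \frac{5}{6}; with t_0 = -\frac{8}{3}, classification follows.


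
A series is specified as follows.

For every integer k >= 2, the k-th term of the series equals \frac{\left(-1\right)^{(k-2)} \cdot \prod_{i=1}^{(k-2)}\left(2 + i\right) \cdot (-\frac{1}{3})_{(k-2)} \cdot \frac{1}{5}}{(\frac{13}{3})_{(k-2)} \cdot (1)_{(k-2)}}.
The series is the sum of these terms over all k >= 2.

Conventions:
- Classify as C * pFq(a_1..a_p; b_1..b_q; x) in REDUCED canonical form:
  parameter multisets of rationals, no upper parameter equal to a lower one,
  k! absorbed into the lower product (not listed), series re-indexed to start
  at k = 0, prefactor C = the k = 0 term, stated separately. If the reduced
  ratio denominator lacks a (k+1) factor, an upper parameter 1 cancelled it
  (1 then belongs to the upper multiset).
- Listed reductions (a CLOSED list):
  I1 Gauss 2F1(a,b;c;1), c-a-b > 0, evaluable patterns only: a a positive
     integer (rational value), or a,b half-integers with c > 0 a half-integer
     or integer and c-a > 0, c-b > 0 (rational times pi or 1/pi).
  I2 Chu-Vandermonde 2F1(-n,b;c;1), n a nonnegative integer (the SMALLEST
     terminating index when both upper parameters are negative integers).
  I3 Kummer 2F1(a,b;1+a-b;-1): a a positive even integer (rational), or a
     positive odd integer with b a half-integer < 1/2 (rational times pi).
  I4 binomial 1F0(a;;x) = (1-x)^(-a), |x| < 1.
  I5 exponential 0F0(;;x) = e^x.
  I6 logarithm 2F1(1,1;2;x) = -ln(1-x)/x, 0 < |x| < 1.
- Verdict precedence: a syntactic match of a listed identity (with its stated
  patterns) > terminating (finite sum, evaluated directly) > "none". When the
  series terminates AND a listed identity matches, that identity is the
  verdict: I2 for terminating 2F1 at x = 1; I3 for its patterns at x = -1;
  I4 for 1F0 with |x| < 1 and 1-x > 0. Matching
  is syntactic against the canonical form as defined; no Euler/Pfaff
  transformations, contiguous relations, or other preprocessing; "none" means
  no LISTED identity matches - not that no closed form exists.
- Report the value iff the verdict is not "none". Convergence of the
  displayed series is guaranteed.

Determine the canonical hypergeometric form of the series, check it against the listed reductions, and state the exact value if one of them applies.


Key observation: from the first term \frac{1}{5}: (1)_k (C = 1/5, x = -1) is k! itself.
Ratio: r(k) = -1 * (k-\frac{1}{3}) (k+3) / [(k+\frac{13}{3}) (k+1)] ; factor over Q: parameters, x = -1, and C = \frac{1}{5}.

With C = \frac{1}{5}: the canonical form is 2F1(-\frac{1}{3}, 3; \frac{13}{3}; -1). Verdict: none. A 2F1 with upper {-\frac{1}{3}, 3} fits none of I1-I6 at x = -1; the sum runs forever.


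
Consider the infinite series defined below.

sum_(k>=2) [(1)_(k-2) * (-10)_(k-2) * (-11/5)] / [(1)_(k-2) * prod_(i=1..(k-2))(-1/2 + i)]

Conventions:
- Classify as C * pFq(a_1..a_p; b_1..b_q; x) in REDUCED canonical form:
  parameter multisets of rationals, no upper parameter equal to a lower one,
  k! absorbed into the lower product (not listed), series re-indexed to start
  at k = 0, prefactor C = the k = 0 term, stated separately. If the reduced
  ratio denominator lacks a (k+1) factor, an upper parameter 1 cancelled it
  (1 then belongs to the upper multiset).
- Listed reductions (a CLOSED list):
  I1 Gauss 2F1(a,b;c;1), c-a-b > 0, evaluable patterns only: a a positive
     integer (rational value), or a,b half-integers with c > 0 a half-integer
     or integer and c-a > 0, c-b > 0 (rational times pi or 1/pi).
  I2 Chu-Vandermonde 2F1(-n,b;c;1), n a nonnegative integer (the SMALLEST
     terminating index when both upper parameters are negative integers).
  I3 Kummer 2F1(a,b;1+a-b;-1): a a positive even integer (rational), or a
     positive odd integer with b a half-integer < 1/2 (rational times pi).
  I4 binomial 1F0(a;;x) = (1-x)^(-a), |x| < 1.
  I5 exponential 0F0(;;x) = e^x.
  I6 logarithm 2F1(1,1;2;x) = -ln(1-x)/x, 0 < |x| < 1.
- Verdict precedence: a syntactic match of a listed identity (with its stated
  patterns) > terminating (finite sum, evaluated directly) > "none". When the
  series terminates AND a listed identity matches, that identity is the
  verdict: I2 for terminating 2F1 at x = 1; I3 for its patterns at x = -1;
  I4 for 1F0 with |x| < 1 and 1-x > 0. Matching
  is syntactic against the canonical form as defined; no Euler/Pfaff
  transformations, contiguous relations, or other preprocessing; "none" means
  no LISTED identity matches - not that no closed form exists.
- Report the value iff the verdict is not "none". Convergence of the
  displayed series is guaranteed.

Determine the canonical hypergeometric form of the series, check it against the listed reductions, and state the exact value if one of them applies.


This is -11/5 * 2F1(-10, 1; 1/2; 1) in reduced canonical form. Verdict at x = 1: the Chu-Vandermonde identity I2 matches (terminating 2F1 at x = 1 with n = 10, b = 1, c = 1/2). Value: 11/95.

Key step: t_0 = -11/5 here, and (1)_k (prefactor -11/5) is k! itself.
Step ratio: r(k) = 1 * (k-10) (k+1) / [(k+1/2) (k+1)] - rational in k, leading ratio 1; with t_0 = -11/5, classification follows.


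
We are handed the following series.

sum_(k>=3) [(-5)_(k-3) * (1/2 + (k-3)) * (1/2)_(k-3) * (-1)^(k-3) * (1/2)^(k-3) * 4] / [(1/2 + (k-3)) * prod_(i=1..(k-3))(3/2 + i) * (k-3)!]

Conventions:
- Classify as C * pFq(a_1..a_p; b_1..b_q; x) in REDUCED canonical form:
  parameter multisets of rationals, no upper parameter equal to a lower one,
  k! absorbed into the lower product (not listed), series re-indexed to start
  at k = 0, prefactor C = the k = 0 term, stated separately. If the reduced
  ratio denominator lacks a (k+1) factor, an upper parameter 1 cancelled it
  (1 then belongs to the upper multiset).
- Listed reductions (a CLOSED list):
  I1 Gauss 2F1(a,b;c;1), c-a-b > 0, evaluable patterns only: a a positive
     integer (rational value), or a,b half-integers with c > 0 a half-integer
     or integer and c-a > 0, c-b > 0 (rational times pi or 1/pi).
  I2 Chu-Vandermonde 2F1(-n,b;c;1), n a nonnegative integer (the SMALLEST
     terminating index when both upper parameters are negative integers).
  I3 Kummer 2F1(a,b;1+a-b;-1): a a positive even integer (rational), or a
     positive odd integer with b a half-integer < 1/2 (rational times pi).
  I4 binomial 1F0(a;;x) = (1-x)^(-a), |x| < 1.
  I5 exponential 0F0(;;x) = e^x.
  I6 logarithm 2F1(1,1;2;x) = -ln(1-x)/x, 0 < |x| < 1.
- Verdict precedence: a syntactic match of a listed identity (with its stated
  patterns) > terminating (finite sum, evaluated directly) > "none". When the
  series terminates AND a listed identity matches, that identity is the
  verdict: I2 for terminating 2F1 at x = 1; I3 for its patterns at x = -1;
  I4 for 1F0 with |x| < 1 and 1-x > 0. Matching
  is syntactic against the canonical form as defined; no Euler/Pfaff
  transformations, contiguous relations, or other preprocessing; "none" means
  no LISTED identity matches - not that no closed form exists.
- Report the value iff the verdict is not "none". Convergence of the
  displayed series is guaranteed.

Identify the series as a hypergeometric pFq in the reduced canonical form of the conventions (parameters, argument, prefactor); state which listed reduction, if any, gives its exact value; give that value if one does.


The tell: t_0 being 4, k + 1/2 divides numerator and denominator alike; prefactor 4 after cancelling.
Consecutive-term ratio: r(k) = (-1/2) * (k-5) (k+1/2) / [(k+5/2) (k+1)] - rational in k, leading ratio (-1/2); with t_0 = 4, classification follows.

This is 4 * 2F1(-5, 1/2; 5/2; -1/2) in reduced canonical form. Verdict: terminating - no listed pattern fits, but -5 in the upper list cuts the series at k = 5; direct evaluation. Its exact value is 57143/8008.


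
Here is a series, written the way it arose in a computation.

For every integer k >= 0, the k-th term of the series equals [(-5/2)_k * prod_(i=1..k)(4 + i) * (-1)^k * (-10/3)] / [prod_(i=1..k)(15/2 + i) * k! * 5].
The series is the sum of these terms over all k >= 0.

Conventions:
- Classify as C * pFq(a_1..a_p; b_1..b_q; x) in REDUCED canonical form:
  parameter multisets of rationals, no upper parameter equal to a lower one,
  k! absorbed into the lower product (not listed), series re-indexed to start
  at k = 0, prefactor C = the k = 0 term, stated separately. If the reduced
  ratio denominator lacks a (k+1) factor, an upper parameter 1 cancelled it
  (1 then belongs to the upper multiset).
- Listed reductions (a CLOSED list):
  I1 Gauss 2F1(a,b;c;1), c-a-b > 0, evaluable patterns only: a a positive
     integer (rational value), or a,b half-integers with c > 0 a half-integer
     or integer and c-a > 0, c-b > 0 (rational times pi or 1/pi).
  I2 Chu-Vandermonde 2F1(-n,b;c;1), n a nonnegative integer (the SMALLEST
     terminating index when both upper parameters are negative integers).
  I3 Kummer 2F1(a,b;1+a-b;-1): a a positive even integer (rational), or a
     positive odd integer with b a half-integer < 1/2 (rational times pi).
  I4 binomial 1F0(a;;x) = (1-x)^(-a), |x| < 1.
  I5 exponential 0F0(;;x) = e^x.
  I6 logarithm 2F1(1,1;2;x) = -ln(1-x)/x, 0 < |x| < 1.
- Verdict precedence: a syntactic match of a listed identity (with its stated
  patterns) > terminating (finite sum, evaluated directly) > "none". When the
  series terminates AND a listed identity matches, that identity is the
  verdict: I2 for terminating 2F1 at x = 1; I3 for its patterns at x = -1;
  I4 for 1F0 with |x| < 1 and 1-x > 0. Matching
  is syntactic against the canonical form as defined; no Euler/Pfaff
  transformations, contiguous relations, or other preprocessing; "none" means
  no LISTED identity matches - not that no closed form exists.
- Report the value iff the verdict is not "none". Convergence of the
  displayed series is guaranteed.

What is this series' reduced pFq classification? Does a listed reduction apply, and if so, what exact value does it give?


The tell: x = (-1) and the lower running product (C = -2/3, x = -1) is a rising factorial.
Consecutive-term ratio: r(k) = (-1) * (k-5/2) (k+5) / [(k+17/2) (k+1)] ; factor over Q: parameters, x = (-1), and C = -2/3.

x = -1 here; the reduced form reads 2F1, upper {-5/2, 5}, lower {17/2}, C = -2/3. Verdict: Kummer's theorem (I3) matches (x = -1; c = 17/2 equals 1+a-b for upper {-5/2, 5}: listed pattern). Exact value: (-45045/65536) * pi.


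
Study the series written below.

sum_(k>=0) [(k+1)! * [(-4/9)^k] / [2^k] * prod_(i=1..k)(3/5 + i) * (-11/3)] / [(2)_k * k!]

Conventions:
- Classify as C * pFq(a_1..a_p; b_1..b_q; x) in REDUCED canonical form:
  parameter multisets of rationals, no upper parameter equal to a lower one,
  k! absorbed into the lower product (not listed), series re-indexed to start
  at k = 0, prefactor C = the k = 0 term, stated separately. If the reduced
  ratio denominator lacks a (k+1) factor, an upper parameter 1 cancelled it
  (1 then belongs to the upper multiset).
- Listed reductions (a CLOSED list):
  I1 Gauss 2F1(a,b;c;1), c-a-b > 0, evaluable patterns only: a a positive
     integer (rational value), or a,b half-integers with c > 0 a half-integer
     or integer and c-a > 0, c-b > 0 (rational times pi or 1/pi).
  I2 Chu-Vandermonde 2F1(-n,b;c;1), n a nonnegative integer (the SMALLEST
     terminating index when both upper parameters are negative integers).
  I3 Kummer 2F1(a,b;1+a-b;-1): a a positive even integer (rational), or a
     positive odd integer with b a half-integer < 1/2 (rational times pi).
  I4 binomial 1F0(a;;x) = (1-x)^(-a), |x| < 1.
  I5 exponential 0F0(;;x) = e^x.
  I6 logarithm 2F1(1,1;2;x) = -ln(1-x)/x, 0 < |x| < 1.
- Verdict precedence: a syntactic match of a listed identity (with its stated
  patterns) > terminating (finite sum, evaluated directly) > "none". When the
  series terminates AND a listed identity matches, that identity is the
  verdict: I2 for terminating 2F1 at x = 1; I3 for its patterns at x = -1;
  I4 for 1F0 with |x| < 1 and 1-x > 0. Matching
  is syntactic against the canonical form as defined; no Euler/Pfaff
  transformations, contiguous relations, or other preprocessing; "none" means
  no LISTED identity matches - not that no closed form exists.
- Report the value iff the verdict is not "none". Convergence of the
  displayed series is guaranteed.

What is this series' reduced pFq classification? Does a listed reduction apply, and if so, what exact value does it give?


Key step: x = (-2/9) and the parameter 2 appears in both the upper and lower lists and cancels.
Consecutive-term ratio: r(k) = (-2/9) * (k+8/5) / [(k+1)] - rational; roots negated = parameters, x = (-2/9), C = -11/3.

The series (x = -2/9) is 1F0: upper {8/5}, lower {-}, prefactor -11/3. Verdict (x = -2/9): binomial (I4) applies (the 1F0 binomial series: exponent -8/5, x = -2/9). Hence: (-11/3) * (11/9)^(-8/5).


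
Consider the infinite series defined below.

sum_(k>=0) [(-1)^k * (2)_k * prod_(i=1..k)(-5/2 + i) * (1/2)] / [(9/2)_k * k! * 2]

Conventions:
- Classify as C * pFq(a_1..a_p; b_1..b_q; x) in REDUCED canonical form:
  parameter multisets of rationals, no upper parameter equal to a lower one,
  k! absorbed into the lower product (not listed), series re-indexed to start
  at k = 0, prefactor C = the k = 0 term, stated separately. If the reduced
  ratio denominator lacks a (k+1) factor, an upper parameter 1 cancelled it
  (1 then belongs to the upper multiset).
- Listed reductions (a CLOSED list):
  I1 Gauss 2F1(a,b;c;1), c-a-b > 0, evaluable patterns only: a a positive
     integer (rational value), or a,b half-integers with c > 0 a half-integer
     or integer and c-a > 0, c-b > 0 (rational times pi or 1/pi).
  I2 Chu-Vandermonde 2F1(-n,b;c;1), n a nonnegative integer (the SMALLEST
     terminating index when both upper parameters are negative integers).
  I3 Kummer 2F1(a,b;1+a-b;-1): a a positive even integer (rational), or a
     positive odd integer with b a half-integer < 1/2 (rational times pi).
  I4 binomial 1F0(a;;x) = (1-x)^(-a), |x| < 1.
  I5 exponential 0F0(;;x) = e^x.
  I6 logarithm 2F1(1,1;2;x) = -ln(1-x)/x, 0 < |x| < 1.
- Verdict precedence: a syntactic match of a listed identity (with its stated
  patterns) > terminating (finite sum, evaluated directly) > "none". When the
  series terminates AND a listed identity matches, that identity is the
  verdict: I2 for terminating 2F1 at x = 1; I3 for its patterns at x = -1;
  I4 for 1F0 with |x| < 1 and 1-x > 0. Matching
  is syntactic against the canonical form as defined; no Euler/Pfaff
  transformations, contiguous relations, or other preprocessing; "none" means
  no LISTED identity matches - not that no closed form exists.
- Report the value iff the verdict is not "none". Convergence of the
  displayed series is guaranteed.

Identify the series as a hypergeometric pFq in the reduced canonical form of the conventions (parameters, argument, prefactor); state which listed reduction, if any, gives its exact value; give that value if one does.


Canonical form: C = 1/4 times 2F1 with upper {-3/2, 2}, lower {9/2}, x = -1. Verdict at x = -1: the Kummer evaluation I3 matches (x = -1; c = 9/2 equals 1+a-b for upper {-3/2, 2}: listed pattern). Its exact value is 7/16.

The tell: t_0 = 1/4 here, and the constant factors (C = 1/4, x = -1) combine into one prefactor.
Term ratio: r(k) = (-1) * (k-3/2) (k+2) / [(k+9/2) (k+1)] - poly over poly, x = (-1) from leading terms; C = 1/4 at k = 0.


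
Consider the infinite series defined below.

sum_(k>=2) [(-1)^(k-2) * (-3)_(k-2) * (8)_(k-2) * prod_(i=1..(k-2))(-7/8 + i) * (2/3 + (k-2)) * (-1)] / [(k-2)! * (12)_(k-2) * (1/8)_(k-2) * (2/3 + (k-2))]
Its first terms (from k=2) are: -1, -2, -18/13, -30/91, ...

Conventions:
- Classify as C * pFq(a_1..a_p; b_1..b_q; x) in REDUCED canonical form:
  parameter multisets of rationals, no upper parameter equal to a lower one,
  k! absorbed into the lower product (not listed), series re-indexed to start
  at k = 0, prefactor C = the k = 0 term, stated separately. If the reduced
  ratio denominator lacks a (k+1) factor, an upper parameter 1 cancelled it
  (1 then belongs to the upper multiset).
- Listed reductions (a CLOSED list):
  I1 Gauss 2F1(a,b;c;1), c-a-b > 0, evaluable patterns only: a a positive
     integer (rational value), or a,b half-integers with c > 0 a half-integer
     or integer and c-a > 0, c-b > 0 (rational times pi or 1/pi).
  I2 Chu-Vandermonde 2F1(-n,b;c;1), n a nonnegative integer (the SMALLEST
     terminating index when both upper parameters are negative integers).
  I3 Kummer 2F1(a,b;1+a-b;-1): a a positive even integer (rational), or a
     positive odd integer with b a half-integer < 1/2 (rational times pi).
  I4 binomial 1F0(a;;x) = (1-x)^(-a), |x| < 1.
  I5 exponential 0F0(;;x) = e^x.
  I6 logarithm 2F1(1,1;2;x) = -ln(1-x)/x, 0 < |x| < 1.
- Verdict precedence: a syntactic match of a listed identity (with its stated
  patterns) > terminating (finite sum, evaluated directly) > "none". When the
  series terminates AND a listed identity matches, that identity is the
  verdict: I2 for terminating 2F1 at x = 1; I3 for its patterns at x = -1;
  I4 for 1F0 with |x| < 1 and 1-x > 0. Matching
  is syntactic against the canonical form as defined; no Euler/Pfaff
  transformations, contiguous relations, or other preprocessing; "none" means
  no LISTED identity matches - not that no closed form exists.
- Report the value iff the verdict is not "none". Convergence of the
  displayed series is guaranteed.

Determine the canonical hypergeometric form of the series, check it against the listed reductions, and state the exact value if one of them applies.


Classification (C = -1): 2F1 with upper {-3, 8}, lower {12}, argument x = -1. Verdict: Kummer (I3) matches (x = -1; c = 12 equals 1+a-b for upper {-3, 8}: listed pattern). Exact value: -33/7.

Key step: with t_0 = -1, striking the common factor k + 2/3 reduces the term (C = -1).
Consecutive-term ratio: r(k) = (-1) * (k-3) (k+8) / [(k+12) (k+1)] - rational in k, leading ratio (-1); with t_0 = -1, classification follows.


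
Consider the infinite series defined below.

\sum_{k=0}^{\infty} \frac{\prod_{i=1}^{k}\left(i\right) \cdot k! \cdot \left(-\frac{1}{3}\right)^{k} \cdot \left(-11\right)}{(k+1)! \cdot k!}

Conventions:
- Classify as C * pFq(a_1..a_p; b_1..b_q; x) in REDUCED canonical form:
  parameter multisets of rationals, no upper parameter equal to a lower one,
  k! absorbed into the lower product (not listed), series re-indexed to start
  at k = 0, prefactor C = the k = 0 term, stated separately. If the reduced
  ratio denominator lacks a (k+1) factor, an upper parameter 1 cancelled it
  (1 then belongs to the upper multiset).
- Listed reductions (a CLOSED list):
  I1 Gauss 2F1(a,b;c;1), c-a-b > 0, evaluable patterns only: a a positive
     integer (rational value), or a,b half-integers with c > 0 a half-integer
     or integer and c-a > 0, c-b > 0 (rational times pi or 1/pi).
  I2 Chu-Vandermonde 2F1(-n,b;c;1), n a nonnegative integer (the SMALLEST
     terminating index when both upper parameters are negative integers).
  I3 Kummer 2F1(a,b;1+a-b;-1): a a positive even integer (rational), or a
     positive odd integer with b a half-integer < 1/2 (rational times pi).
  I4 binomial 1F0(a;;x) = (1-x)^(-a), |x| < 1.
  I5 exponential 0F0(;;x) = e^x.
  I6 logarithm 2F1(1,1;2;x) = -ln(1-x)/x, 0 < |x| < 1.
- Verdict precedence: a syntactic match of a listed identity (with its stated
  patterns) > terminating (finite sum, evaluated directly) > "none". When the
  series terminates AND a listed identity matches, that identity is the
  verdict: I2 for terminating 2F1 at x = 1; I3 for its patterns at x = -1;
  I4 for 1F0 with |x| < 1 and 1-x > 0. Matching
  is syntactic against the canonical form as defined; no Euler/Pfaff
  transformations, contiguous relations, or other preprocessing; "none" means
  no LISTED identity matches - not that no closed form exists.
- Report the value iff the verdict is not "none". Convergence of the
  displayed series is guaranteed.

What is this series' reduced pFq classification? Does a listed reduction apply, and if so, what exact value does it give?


Key observation: from the first term -11: the running product (prefactor -11) telescopes to a rising factorial.
Consecutive-term ratio: r(k) = -\frac{1}{3} * (k+1) (k+1) / [(k+2) (k+1)] ; factor over Q: parameters, x = -\frac{1}{3}, and C = -11.

This is -11 * 2F1(1, 1; 2; -\frac{1}{3}) in reduced canonical form. Verdict: the I6 logarithm reduction matches (the logarithm: parameters (1,1;2), x = -\frac{1}{3}). Its exact value is \left(-33\right) \cdot \ln\left(\frac{4}{3}\right).


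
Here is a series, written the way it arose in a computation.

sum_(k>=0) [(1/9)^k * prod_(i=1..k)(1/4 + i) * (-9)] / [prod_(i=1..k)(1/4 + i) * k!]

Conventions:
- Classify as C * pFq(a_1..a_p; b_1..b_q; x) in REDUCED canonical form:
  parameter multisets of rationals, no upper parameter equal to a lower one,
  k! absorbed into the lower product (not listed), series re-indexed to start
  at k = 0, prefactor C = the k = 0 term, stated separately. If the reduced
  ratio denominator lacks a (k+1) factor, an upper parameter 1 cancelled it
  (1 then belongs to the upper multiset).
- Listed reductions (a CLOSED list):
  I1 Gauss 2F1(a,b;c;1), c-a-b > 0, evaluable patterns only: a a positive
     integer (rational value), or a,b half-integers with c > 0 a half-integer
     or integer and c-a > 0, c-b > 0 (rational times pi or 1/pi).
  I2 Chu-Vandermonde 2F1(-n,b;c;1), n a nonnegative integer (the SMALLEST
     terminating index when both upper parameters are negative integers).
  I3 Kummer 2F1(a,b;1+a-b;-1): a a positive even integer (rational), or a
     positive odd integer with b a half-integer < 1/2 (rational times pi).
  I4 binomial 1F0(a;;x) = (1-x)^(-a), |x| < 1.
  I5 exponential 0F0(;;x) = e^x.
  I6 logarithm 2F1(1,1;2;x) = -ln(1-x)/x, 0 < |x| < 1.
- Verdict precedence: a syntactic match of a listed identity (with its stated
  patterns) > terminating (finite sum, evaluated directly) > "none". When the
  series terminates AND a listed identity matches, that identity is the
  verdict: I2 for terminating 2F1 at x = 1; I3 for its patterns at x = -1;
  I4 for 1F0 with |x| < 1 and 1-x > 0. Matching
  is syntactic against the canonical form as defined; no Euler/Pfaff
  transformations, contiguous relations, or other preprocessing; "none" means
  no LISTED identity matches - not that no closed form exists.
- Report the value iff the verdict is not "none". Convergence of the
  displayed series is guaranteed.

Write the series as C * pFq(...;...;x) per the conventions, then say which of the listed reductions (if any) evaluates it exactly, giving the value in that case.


Reduced: x = 1/9, 0F0, upper = {-}, lower = {-}, C = -9. Verdict at x = 1/9: exponential (I5) matches (the 0F0 exponential series at x = 1/9). Hence: (-9) * e^(1/9).

Key step: t_0 = -9 here, and the lower running product (C = -9) is a rising factorial.
Consecutive-term ratio: r(k) = (1/9) * 1 / [(k+1)] - poly over poly, x = (1/9) from leading terms; C = -9 at k = 0.


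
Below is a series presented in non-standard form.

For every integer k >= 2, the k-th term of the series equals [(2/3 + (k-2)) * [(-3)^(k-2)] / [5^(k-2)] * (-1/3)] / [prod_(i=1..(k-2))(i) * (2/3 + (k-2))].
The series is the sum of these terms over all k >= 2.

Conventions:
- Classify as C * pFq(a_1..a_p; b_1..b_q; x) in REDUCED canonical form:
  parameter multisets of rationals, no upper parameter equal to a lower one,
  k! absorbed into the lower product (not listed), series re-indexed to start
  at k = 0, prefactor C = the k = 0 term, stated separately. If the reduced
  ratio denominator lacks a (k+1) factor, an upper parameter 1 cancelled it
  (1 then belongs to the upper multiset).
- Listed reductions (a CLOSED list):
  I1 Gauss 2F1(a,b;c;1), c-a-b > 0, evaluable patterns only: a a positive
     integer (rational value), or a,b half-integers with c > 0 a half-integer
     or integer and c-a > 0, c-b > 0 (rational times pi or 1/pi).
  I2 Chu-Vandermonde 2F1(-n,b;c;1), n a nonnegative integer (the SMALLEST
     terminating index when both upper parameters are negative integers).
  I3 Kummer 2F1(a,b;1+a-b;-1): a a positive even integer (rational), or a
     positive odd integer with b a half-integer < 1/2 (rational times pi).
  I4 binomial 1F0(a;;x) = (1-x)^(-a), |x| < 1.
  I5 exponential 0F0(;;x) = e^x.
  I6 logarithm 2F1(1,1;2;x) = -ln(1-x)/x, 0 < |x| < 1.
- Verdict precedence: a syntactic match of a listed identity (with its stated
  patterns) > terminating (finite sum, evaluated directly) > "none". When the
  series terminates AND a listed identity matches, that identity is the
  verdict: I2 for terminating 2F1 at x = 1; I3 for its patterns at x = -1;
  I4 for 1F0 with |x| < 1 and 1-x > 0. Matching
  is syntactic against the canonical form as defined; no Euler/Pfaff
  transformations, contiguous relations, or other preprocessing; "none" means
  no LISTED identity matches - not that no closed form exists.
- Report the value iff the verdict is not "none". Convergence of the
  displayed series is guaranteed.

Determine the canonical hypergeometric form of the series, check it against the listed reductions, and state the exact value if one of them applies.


x = -3/5 here; the reduced form reads 0F0, upper {-}, lower {-}, C = -1/3. Verdict: the I5 exponential reduction matches (the 0F0 exponential series at x = -3/5). Exact value: (-1/3) * e^(-3/5).

First insight: with t_0 = -1/3, striking the common factor k + 2/3 reduces the term (C = -1/3).
Term ratio: r(k) = (-3/5) * 1 / [(k+1)] - poly over poly, x = (-3/5) from leading terms; C = -1/3 at k = 0.


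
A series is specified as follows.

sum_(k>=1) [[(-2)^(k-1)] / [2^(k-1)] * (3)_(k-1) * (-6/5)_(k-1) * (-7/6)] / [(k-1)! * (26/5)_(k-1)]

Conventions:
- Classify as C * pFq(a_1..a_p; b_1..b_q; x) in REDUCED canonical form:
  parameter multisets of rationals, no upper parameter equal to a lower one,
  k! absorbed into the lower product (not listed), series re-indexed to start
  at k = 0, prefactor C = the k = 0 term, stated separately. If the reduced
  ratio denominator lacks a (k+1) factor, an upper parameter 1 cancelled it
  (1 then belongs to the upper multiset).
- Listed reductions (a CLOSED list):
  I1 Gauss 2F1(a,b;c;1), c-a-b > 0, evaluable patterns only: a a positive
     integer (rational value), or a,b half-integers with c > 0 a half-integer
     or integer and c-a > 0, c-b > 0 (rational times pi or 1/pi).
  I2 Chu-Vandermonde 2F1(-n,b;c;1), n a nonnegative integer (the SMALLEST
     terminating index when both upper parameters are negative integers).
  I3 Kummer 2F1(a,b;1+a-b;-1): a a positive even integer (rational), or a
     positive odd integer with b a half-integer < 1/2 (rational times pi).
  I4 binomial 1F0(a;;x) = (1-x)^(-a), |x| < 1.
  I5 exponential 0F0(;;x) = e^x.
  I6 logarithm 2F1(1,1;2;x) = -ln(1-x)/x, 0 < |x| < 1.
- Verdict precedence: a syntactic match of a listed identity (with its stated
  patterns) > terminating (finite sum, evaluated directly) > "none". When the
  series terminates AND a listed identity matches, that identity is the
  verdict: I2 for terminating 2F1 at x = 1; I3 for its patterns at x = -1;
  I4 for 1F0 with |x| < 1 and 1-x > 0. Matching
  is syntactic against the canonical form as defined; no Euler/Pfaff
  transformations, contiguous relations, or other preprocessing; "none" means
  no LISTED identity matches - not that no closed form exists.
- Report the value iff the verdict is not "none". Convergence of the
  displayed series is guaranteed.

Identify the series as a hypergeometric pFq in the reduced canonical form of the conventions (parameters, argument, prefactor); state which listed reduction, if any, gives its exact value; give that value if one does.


This is -7/6 * 2F1(-6/5, 3; 26/5; -1) in reduced canonical form. Verdict: no listed reduction: x = -1 and upper {-6/5, 3} fail every I1-I6 pattern.

Key step: t_0 being -7/6, the two k-th powers (C = -7/6) combine into one argument.
Step ratio: r(k) = (-1) * (k-6/5) (k+3) / [(k+26/5) (k+1)] - rational in k. x = (-1); t_0 = -7/6; negate the roots.


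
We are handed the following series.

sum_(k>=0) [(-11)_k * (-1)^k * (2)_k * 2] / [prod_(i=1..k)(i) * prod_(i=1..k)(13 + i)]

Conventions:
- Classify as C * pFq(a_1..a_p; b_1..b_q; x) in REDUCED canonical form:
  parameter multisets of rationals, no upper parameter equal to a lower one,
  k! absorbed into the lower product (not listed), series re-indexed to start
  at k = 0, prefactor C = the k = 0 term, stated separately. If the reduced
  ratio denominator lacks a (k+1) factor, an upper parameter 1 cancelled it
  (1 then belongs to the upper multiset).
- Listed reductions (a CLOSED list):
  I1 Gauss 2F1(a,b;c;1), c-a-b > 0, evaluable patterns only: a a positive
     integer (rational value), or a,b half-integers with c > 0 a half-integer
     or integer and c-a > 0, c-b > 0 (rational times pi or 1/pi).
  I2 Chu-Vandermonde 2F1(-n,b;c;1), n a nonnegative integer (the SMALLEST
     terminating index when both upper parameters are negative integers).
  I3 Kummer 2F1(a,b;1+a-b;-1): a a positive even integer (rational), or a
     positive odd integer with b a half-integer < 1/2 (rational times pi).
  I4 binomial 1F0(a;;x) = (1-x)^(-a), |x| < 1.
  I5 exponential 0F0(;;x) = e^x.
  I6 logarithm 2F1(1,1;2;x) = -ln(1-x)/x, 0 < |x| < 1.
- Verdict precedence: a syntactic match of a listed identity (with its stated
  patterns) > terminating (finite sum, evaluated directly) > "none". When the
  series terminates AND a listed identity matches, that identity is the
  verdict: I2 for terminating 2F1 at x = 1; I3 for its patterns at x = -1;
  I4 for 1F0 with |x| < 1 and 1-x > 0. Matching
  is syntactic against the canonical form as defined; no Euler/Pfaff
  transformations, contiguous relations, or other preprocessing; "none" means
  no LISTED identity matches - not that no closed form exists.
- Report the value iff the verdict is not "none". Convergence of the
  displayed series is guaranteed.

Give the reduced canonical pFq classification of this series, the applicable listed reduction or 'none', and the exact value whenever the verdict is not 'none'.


Prefactor 2, argument -1: 2F1 with upper {-11, 2} over lower {14}. Verdict (x = -1): Kummer (I3) applies (x = -1; c = 14 equals 1+a-b for upper {-11, 2}: listed pattern). Exact value: 13.

First insight: with t_0 = 2, the lower running product (C = 2, x = -1) is a rising factorial.
Adjacent-term ratio: r(k) = (-1) * (k-11) (k+2) / [(k+14) (k+1)] - rational; roots negated = parameters, x = (-1), C = 2.


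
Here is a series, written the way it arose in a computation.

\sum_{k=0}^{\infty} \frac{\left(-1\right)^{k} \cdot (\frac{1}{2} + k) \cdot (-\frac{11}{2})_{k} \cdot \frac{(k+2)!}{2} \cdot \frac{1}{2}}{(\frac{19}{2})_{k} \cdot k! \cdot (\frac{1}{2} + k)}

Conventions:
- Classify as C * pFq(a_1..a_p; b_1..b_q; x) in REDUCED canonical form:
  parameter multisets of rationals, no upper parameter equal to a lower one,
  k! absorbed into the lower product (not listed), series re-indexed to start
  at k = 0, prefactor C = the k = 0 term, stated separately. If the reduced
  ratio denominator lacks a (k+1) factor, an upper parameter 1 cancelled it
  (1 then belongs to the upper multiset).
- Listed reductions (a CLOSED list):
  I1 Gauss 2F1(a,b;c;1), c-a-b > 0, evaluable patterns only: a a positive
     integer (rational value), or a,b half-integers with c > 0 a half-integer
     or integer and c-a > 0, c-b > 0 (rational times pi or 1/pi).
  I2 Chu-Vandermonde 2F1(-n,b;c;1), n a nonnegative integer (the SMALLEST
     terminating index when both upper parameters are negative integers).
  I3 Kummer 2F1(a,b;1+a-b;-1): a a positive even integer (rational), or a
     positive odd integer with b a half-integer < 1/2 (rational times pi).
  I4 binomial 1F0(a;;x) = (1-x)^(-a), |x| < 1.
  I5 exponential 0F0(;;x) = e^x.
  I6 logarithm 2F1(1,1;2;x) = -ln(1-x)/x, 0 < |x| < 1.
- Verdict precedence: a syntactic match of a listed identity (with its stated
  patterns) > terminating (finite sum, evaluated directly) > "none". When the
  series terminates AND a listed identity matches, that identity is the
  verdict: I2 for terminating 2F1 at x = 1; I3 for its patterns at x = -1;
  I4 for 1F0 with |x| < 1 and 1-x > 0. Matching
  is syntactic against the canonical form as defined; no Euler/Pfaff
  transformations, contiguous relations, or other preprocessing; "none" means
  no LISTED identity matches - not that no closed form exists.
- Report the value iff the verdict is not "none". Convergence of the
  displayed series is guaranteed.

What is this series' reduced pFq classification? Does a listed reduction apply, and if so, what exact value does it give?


This is \frac{1}{2} * 2F1(-\frac{11}{2}, 3; \frac{19}{2}; -1) in reduced canonical form. Verdict: Kummer (I3) applies (x = -1; c = \frac{19}{2} equals 1+a-b for upper {-\frac{11}{2}, 3}: listed pattern). Value: \frac{109395}{131072} \cdot \pi.

Structural cue: with t_0 = \frac{1}{2}, the factorial ratio (C = 1/2) (k+a-1)!/(a-1)! is a rising factorial (a)_k.
Consecutive-term ratio: r(k) = -1 * (k-\frac{11}{2}) (k+3) / [(k+\frac{19}{2}) (k+1)] - poly over poly, x = -1 from leading terms; C = \frac{1}{2} at k = 0.


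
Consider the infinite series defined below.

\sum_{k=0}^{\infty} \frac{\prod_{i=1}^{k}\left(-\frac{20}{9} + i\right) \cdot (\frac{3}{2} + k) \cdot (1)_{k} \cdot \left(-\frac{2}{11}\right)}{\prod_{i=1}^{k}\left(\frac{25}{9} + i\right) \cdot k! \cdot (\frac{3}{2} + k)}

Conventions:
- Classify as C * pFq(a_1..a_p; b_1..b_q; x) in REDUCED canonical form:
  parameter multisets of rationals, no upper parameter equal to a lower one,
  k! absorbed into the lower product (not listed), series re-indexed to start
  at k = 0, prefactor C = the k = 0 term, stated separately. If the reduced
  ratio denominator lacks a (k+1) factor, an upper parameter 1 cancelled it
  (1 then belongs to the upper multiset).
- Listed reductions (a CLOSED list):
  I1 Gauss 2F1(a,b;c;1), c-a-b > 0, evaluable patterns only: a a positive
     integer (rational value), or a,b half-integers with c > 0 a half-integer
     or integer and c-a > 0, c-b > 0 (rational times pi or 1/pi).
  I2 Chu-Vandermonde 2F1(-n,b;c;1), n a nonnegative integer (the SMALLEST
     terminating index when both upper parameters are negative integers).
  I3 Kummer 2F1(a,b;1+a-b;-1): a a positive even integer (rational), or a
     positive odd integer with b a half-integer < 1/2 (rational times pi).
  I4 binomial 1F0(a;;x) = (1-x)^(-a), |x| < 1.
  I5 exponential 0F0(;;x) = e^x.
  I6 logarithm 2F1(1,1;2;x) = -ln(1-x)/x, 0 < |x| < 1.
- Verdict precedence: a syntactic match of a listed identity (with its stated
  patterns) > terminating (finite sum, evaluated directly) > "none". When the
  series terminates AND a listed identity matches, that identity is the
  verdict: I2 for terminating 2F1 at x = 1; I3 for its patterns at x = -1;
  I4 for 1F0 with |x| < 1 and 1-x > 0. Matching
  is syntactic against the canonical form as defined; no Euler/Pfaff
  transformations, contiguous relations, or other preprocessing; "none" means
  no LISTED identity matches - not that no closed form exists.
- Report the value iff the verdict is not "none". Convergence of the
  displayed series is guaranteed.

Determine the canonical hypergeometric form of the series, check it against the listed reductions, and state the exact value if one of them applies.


Canonical form: C = -\frac{2}{11} times 2F1 with upper {-\frac{11}{9}, 1}, lower {\frac{34}{9}}, x = 1. Verdict: Gauss (I1, integer-parameter pattern) applies (x = 1: the Gamma ratio telescopes since c-a-b = 4 > 0 and a = 1 in Z>0). Its exact value is -\frac{25}{198}.

Key observation: with t_0 = -\frac{2}{11}, the lower running product (prefactor -2/11) is a rising factorial.
Adjacent-term ratio: r(k) = 1 * (k-\frac{11}{9}) (k+1) / [(k+\frac{34}{9}) (k+1)] - poly over poly, x = 1 from leading terms; C = -\frac{2}{11} at k = 0.
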